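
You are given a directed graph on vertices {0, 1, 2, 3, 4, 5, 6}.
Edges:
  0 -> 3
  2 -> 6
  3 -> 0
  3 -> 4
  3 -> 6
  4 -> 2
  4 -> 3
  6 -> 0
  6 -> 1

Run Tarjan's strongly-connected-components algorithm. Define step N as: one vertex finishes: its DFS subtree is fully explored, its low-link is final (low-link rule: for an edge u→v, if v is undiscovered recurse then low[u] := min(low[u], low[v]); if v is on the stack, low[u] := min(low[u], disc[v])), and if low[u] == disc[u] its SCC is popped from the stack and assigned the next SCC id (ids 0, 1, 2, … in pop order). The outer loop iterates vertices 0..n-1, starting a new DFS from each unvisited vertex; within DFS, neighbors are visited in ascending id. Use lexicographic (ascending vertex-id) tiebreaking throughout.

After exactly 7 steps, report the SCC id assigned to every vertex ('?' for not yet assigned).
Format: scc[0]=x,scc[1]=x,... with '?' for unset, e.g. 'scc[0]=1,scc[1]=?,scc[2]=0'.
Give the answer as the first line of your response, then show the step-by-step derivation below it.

scc[0]=1,scc[1]=0,scc[2]=1,scc[3]=1,scc[4]=1,scc[5]=2,scc[6]=1

step 1: low=(low[0]=0,low[1]=5,low[2]=3,low[3]=0,low[4]=2,low[5]=?,low[6]=0); scc=(scc[0]=?,scc[1]=0,scc[2]=?,scc[3]=?,scc[4]=?,scc[5]=?,scc[6]=?)
step 2: low=(low[0]=0,low[1]=5,low[2]=3,low[3]=0,low[4]=2,low[5]=?,low[6]=0); scc=(scc[0]=?,scc[1]=0,scc[2]=?,scc[3]=?,scc[4]=?,scc[5]=?,scc[6]=?)
step 3: low=(low[0]=0,low[1]=5,low[2]=0,low[3]=0,low[4]=2,low[5]=?,low[6]=0); scc=(scc[0]=?,scc[1]=0,scc[2]=?,scc[3]=?,scc[4]=?,scc[5]=?,scc[6]=?)
step 4: low=(low[0]=0,low[1]=5,low[2]=0,low[3]=0,low[4]=0,low[5]=?,low[6]=0); scc=(scc[0]=?,scc[1]=0,scc[2]=?,scc[3]=?,scc[4]=?,scc[5]=?,scc[6]=?)
step 5: low=(low[0]=0,low[1]=5,low[2]=0,low[3]=0,low[4]=0,low[5]=?,low[6]=0); scc=(scc[0]=?,scc[1]=0,scc[2]=?,scc[3]=?,scc[4]=?,scc[5]=?,scc[6]=?)
step 6: low=(low[0]=0,low[1]=5,low[2]=0,low[3]=0,low[4]=0,low[5]=?,low[6]=0); scc=(scc[0]=1,scc[1]=0,scc[2]=1,scc[3]=1,scc[4]=1,scc[5]=?,scc[6]=1)
step 7: low=(low[0]=0,low[1]=5,low[2]=0,low[3]=0,low[4]=0,low[5]=6,low[6]=0); scc=(scc[0]=1,scc[1]=0,scc[2]=1,scc[3]=1,scc[4]=1,scc[5]=2,scc[6]=1)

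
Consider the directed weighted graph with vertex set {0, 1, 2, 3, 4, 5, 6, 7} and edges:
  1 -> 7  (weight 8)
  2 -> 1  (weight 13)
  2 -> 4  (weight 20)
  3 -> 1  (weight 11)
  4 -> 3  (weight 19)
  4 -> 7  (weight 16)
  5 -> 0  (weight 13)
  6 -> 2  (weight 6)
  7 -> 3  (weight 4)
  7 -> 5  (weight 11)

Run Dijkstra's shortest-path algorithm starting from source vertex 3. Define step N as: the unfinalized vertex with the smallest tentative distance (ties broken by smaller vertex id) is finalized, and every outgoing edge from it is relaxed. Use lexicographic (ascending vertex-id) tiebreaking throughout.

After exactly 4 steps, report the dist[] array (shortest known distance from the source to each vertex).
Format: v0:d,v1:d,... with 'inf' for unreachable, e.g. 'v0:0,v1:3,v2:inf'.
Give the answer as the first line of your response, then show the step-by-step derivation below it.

v0:43,v1:11,v2:inf,v3:0,v4:inf,v5:30,v6:inf,v7:19

step 1: dist = v0:inf,v1:11,v2:inf,v3:0,v4:inf,v5:inf,v6:inf,v7:inf
step 2: dist = v0:inf,v1:11,v2:inf,v3:0,v4:inf,v5:inf,v6:inf,v7:19
step 3: dist = v0:inf,v1:11,v2:inf,v3:0,v4:inf,v5:30,v6:inf,v7:19
step 4: dist = v0:43,v1:11,v2:inf,v3:0,v4:inf,v5:30,v6:inf,v7:19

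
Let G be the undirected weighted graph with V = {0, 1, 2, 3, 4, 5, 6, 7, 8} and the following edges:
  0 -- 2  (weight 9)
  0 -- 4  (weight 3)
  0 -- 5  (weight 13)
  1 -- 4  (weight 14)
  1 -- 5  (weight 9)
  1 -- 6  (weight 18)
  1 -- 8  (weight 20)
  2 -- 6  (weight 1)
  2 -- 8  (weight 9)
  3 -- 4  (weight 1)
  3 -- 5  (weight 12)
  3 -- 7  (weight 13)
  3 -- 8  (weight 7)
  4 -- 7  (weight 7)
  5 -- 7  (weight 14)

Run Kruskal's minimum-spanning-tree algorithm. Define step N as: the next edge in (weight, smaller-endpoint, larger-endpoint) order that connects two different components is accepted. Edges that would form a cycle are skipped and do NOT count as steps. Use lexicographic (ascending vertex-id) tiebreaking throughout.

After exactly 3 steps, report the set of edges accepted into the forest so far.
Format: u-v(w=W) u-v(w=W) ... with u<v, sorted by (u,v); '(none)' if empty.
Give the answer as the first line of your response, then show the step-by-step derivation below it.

0-4(w=3) 2-6(w=1) 3-4(w=1)

step 1: add edge 2-6 (w=1); MST = {2-6(w=1)}
step 2: add edge 3-4 (w=1); MST = {2-6(w=1) 3-4(w=1)}
step 3: add edge 0-4 (w=3); MST = {0-4(w=3) 2-6(w=1) 3-4(w=1)}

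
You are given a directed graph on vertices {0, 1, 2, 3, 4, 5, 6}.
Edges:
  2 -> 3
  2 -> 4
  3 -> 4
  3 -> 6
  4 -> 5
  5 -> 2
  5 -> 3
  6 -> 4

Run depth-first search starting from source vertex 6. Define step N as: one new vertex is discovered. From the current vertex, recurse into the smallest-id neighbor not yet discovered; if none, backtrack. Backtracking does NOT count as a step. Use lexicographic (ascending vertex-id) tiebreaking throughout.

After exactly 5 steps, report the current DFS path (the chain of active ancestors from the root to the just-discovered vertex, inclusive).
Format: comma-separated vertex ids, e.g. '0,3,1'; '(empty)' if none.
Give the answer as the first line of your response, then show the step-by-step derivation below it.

6,4,5,2,3

step 1: discover 6; path=6; order=6
step 2: discover 4; path=6>4; order=6,4
step 3: discover 5; path=6>4>5; order=6,4,5
step 4: discover 2; path=6>4>5>2; order=6,4,5,2
step 5: discover 3; path=6>4>5>2>3; order=6,4,5,2,3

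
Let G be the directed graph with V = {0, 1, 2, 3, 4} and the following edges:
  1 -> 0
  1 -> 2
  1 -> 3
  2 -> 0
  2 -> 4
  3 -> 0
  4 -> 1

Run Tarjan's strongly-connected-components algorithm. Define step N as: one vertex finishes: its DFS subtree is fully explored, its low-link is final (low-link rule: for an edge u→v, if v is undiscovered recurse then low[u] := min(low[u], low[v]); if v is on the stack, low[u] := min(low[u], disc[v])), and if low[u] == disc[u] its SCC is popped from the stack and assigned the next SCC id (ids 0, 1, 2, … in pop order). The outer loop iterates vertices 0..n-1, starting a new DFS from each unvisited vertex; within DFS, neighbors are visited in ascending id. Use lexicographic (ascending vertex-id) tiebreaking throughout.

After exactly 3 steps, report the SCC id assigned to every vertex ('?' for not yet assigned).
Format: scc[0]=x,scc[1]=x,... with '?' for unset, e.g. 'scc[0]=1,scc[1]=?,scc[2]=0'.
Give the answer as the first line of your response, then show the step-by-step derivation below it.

scc[0]=0,scc[1]=?,scc[2]=?,scc[3]=?,scc[4]=?

step 1: low=(low[0]=0,low[1]=?,low[2]=?,low[3]=?,low[4]=?); scc=(scc[0]=0,scc[1]=?,scc[2]=?,scc[3]=?,scc[4]=?)
step 2: low=(low[0]=0,low[1]=1,low[2]=2,low[3]=?,low[4]=1); scc=(scc[0]=0,scc[1]=?,scc[2]=?,scc[3]=?,scc[4]=?)
step 3: low=(low[0]=0,low[1]=1,low[2]=1,low[3]=?,low[4]=1); scc=(scc[0]=0,scc[1]=?,scc[2]=?,scc[3]=?,scc[4]=?)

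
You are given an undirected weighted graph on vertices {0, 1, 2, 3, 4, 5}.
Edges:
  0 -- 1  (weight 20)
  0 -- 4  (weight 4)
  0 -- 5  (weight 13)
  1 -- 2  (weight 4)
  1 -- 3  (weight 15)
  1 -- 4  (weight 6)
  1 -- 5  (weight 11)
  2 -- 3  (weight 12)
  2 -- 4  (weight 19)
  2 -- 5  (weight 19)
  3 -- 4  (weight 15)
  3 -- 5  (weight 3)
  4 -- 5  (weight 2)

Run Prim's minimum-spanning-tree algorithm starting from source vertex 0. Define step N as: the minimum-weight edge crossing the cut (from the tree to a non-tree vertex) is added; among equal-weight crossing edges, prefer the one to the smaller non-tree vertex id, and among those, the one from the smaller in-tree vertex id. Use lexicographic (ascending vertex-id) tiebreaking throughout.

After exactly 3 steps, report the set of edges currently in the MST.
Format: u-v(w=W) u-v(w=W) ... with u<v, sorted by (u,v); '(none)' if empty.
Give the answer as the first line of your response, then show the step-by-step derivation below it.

0-4(w=4) 3-5(w=3) 4-5(w=2)

step 1: add edge 0-4 (w=4); MST = {0-4(w=4)}
step 2: add edge 4-5 (w=2); MST = {0-4(w=4) 4-5(w=2)}
step 3: add edge 3-5 (w=3); MST = {0-4(w=4) 3-5(w=3) 4-5(w=2)}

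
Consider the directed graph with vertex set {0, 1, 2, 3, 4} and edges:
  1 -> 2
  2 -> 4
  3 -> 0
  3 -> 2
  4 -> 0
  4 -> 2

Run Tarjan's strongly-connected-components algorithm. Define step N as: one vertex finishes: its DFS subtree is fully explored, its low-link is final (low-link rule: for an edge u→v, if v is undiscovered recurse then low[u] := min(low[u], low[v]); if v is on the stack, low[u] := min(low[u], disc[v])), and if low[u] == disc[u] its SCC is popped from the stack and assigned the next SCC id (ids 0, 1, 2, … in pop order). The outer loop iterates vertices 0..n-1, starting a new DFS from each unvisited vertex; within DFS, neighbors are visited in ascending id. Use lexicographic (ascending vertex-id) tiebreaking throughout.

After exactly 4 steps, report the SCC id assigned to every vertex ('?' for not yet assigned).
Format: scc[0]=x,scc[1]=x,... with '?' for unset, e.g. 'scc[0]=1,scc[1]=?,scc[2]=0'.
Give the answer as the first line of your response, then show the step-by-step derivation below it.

scc[0]=0,scc[1]=2,scc[2]=1,scc[3]=?,scc[4]=1

step 1: low=(low[0]=0,low[1]=?,low[2]=?,low[3]=?,low[4]=?); scc=(scc[0]=0,scc[1]=?,scc[2]=?,scc[3]=?,scc[4]=?)
step 2: low=(low[0]=0,low[1]=1,low[2]=2,low[3]=?,low[4]=2); scc=(scc[0]=0,scc[1]=?,scc[2]=?,scc[3]=?,scc[4]=?)
step 3: low=(low[0]=0,low[1]=1,low[2]=2,low[3]=?,low[4]=2); scc=(scc[0]=0,scc[1]=?,scc[2]=1,scc[3]=?,scc[4]=1)
step 4: low=(low[0]=0,low[1]=1,low[2]=2,low[3]=?,low[4]=2); scc=(scc[0]=0,scc[1]=2,scc[2]=1,scc[3]=?,scc[4]=1)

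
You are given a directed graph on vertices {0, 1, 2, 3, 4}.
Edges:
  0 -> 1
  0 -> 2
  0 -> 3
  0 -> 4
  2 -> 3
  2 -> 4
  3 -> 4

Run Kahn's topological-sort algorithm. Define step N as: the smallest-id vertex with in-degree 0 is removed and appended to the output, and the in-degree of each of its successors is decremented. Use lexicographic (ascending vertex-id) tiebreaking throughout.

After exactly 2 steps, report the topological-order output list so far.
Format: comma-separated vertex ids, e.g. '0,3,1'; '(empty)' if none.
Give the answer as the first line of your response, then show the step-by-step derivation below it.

0,1

step 1: output 0; order=[0]; indeg=(0,0,0,1,2)
step 2: output 1; order=[0,1]; indeg=(0,0,0,1,2)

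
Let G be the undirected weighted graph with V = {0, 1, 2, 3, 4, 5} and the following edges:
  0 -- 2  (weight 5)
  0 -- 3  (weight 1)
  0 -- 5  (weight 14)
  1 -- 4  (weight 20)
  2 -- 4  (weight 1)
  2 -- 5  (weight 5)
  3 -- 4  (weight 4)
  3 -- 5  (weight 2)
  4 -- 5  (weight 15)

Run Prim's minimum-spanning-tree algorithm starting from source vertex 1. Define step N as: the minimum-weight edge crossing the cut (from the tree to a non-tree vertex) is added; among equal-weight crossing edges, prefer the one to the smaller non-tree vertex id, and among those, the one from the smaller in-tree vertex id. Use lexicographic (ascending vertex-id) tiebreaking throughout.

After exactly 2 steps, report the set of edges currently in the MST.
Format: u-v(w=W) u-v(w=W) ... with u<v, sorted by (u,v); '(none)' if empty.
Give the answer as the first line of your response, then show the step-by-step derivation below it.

1-4(w=20) 2-4(w=1)

step 1: add edge 1-4 (w=20); MST = {1-4(w=20)}
step 2: add edge 2-4 (w=1); MST = {1-4(w=20) 2-4(w=1)}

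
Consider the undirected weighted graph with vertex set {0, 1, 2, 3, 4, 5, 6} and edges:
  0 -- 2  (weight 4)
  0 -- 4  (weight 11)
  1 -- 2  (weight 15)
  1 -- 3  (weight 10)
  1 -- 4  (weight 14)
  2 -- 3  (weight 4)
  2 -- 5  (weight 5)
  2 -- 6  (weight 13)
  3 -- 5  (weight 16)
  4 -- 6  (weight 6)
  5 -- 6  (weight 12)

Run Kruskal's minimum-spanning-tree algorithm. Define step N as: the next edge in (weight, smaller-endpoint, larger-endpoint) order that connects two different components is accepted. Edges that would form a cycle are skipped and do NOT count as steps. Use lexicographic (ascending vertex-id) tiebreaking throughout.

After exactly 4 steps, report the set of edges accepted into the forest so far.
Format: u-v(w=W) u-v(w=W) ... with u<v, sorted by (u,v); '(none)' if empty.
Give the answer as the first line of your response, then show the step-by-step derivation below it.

0-2(w=4) 2-3(w=4) 2-5(w=5) 4-6(w=6)

step 1: add edge 0-2 (w=4); MST = {0-2(w=4)}
step 2: add edge 2-3 (w=4); MST = {0-2(w=4) 2-3(w=4)}
step 3: add edge 2-5 (w=5); MST = {0-2(w=4) 2-3(w=4) 2-5(w=5)}
step 4: add edge 4-6 (w=6); MST = {0-2(w=4) 2-3(w=4) 2-5(w=5) 4-6(w=6)}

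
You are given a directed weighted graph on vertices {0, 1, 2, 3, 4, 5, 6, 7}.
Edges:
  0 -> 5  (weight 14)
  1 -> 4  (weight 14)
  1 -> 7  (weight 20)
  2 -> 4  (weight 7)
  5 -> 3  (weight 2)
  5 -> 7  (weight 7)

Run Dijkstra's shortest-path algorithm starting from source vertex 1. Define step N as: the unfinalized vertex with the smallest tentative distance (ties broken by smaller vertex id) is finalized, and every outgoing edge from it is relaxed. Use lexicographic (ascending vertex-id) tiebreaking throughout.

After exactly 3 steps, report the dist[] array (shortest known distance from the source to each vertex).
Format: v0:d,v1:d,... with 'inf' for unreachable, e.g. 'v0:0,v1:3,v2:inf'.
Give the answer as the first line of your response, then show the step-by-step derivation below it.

v0:inf,v1:0,v2:inf,v3:inf,v4:14,v5:inf,v6:inf,v7:20

step 1: dist = v0:inf,v1:0,v2:inf,v3:inf,v4:14,v5:inf,v6:inf,v7:20
step 2: dist = v0:inf,v1:0,v2:inf,v3:inf,v4:14,v5:inf,v6:inf,v7:20
step 3: dist = v0:inf,v1:0,v2:inf,v3:inf,v4:14,v5:inf,v6:inf,v7:20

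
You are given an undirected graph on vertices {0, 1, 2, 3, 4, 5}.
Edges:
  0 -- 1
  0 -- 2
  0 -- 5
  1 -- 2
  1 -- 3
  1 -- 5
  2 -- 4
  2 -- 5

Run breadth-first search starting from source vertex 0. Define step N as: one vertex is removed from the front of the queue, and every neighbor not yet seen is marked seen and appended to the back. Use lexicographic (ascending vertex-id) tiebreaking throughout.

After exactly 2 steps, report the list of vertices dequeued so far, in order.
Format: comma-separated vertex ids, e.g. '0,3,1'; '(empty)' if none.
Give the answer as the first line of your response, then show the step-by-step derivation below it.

0,1

step 1: dequeue 0; queue=[1,2,5]; order=0
step 2: dequeue 1; queue=[2,5,3]; order=0,1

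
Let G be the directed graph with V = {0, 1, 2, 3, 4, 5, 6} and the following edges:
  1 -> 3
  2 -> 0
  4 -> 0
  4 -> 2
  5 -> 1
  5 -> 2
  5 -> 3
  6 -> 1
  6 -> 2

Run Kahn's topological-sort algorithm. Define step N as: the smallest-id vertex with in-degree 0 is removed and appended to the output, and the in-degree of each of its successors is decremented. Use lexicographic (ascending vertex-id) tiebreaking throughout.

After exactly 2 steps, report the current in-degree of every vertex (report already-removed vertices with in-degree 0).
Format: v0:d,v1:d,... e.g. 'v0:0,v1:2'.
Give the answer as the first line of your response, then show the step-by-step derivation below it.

v0:1,v1:1,v2:1,v3:1,v4:0,v5:0,v6:0

step 1: output 4; order=[4]; indeg=(1,2,2,2,0,0,0)
step 2: output 5; order=[4,5]; indeg=(1,1,1,1,0,0,0)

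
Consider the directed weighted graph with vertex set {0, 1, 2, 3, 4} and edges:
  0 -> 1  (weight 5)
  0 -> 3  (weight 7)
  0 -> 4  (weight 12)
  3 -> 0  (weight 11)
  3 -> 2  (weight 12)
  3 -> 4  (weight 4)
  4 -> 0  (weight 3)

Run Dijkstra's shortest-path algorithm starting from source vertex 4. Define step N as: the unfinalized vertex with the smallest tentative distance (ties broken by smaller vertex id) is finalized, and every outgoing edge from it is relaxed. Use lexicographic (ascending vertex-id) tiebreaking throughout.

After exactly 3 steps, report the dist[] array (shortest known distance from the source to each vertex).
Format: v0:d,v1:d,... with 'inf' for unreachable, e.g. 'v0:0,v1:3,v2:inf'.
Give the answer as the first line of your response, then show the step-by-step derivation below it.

v0:3,v1:8,v2:inf,v3:10,v4:0

step 1: dist = v0:3,v1:inf,v2:inf,v3:inf,v4:0
step 2: dist = v0:3,v1:8,v2:inf,v3:10,v4:0
step 3: dist = v0:3,v1:8,v2:inf,v3:10,v4:0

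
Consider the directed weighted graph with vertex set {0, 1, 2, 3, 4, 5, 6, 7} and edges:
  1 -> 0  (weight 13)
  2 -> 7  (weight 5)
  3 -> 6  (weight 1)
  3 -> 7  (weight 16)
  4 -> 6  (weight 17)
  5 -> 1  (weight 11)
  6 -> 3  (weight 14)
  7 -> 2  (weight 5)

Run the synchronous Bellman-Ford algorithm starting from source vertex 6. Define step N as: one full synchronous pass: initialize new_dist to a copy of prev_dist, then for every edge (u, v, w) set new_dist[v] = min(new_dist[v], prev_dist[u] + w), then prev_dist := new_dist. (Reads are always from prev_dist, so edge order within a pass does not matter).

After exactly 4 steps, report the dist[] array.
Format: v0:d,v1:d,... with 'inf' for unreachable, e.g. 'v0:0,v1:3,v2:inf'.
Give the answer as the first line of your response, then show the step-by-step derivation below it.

v0:inf,v1:inf,v2:35,v3:14,v4:inf,v5:inf,v6:0,v7:30

step 1: dist = v0:inf,v1:inf,v2:inf,v3:14,v4:inf,v5:inf,v6:0,v7:inf
step 2: dist = v0:inf,v1:inf,v2:inf,v3:14,v4:inf,v5:inf,v6:0,v7:30
step 3: dist = v0:inf,v1:inf,v2:35,v3:14,v4:inf,v5:inf,v6:0,v7:30
step 4: dist = v0:inf,v1:inf,v2:35,v3:14,v4:inf,v5:inf,v6:0,v7:30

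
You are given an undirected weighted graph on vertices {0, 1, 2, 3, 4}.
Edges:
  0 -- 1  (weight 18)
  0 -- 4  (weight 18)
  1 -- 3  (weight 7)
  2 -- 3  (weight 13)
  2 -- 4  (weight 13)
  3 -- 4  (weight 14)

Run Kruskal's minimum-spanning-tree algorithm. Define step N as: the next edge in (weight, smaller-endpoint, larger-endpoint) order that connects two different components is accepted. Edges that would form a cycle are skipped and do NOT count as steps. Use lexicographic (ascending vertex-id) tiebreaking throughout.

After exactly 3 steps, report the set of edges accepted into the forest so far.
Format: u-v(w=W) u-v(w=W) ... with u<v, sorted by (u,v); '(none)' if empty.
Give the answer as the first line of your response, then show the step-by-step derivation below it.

1-3(w=7) 2-3(w=13) 2-4(w=13)

step 1: add edge 1-3 (w=7); MST = {1-3(w=7)}
step 2: add edge 2-3 (w=13); MST = {1-3(w=7) 2-3(w=13)}
step 3: add edge 2-4 (w=13); MST = {1-3(w=7) 2-3(w=13) 2-4(w=13)}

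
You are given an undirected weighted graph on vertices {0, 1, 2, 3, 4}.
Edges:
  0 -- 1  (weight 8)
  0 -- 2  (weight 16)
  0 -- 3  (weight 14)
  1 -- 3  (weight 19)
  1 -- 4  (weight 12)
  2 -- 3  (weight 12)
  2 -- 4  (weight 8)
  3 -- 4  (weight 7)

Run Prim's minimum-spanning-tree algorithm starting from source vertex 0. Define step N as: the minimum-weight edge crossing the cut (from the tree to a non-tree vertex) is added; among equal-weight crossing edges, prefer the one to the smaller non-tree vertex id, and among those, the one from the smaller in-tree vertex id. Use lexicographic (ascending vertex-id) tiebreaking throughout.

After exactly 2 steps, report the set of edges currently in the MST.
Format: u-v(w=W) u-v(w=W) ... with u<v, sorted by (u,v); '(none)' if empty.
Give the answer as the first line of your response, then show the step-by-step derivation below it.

0-1(w=8) 1-4(w=12)

step 1: add edge 0-1 (w=8); MST = {0-1(w=8)}
step 2: add edge 1-4 (w=12); MST = {0-1(w=8) 1-4(w=12)}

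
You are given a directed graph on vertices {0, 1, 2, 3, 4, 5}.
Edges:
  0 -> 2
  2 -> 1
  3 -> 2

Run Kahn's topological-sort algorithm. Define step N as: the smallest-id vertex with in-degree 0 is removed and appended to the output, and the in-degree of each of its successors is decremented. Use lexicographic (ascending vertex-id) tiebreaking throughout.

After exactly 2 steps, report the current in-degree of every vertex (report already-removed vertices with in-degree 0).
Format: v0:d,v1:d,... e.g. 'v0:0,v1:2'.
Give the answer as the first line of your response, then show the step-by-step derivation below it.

v0:0,v1:1,v2:0,v3:0,v4:0,v5:0

step 1: output 0; order=[0]; indeg=(0,1,1,0,0,0)
step 2: output 3; order=[0,3]; indeg=(0,1,0,0,0,0)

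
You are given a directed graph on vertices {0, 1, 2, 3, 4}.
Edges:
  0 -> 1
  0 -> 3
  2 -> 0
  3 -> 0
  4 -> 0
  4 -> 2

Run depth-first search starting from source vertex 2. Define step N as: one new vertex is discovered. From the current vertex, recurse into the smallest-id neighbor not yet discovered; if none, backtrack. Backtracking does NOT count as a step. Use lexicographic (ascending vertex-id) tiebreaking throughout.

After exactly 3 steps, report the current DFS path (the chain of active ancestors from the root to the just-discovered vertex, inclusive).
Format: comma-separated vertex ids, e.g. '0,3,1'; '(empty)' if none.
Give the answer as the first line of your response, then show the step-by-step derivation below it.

2,0,1

step 1: discover 2; path=2; order=2
step 2: discover 0; path=2>0; order=2,0
step 3: discover 1; path=2>0>1; order=2,0,1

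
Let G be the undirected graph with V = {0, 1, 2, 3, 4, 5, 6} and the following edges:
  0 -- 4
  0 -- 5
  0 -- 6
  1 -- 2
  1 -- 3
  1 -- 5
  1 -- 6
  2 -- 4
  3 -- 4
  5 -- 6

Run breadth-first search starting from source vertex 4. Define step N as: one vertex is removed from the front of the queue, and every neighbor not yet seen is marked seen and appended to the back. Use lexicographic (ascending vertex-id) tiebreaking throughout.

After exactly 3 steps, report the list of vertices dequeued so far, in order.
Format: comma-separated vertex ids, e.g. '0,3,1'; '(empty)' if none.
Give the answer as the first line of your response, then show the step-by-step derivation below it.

4,0,2

step 1: dequeue 4; queue=[0,2,3]; order=4
step 2: dequeue 0; queue=[2,3,5,6]; order=4,0
step 3: dequeue 2; queue=[3,5,6,1]; order=4,0,2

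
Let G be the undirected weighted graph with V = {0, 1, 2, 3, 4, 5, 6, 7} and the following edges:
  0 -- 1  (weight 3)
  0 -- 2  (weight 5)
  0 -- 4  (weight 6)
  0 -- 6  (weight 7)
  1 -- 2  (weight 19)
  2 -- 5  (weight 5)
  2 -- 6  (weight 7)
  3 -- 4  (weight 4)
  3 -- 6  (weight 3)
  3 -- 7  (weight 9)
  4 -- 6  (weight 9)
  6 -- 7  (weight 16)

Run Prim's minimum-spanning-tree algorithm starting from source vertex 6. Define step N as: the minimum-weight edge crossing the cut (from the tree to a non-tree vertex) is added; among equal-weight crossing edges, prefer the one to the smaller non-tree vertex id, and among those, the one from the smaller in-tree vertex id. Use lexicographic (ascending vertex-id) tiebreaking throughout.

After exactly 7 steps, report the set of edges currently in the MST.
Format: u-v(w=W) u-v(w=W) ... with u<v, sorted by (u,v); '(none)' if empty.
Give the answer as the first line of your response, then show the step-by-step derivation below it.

0-1(w=3) 0-2(w=5) 0-4(w=6) 2-5(w=5) 3-4(w=4) 3-6(w=3) 3-7(w=9)

step 1: add edge 3-6 (w=3); MST = {3-6(w=3)}
step 2: add edge 3-4 (w=4); MST = {3-4(w=4) 3-6(w=3)}
step 3: add edge 0-4 (w=6); MST = {0-4(w=6) 3-4(w=4) 3-6(w=3)}
step 4: add edge 0-1 (w=3); MST = {0-1(w=3) 0-4(w=6) 3-4(w=4) 3-6(w=3)}
step 5: add edge 0-2 (w=5); MST = {0-1(w=3) 0-2(w=5) 0-4(w=6) 3-4(w=4) 3-6(w=3)}
step 6: add edge 2-5 (w=5); MST = {0-1(w=3) 0-2(w=5) 0-4(w=6) 2-5(w=5) 3-4(w=4) 3-6(w=3)}
step 7: add edge 3-7 (w=9); MST = {0-1(w=3) 0-2(w=5) 0-4(w=6) 2-5(w=5) 3-4(w=4) 3-6(w=3) 3-7(w=9)}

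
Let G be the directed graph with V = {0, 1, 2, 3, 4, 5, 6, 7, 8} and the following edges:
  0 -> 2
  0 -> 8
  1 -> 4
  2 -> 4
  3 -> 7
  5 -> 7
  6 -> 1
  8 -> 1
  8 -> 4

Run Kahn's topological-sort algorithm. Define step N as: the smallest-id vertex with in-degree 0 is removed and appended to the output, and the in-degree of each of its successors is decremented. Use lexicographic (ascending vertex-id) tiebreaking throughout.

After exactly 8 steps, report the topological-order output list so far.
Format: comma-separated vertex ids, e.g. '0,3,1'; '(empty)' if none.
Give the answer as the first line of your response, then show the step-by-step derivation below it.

0,2,3,5,6,7,8,1

step 1: output 0; order=[0]; indeg=(0,2,0,0,3,0,0,2,0)
step 2: output 2; order=[0,2]; indeg=(0,2,0,0,2,0,0,2,0)
step 3: output 3; order=[0,2,3]; indeg=(0,2,0,0,2,0,0,1,0)
step 4: output 5; order=[0,2,3,5]; indeg=(0,2,0,0,2,0,0,0,0)
step 5: output 6; order=[0,2,3,5,6]; indeg=(0,1,0,0,2,0,0,0,0)
step 6: output 7; order=[0,2,3,5,6,7]; indeg=(0,1,0,0,2,0,0,0,0)
step 7: output 8; order=[0,2,3,5,6,7,8]; indeg=(0,0,0,0,1,0,0,0,0)
step 8: output 1; order=[0,2,3,5,6,7,8,1]; indeg=(0,0,0,0,0,0,0,0,0)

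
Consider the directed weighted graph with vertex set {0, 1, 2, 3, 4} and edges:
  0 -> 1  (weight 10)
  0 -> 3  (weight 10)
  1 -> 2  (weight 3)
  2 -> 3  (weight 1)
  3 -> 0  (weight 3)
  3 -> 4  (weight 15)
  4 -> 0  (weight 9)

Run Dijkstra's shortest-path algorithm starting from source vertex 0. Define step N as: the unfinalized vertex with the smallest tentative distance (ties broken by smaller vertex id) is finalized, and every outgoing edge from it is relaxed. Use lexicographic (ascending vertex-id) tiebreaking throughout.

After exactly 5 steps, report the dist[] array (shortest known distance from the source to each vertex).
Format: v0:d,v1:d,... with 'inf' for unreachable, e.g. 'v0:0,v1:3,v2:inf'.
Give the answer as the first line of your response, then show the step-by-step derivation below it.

v0:0,v1:10,v2:13,v3:10,v4:25

step 1: dist = v0:0,v1:10,v2:inf,v3:10,v4:inf
step 2: dist = v0:0,v1:10,v2:13,v3:10,v4:inf
step 3: dist = v0:0,v1:10,v2:13,v3:10,v4:25
step 4: dist = v0:0,v1:10,v2:13,v3:10,v4:25
step 5: dist = v0:0,v1:10,v2:13,v3:10,v4:25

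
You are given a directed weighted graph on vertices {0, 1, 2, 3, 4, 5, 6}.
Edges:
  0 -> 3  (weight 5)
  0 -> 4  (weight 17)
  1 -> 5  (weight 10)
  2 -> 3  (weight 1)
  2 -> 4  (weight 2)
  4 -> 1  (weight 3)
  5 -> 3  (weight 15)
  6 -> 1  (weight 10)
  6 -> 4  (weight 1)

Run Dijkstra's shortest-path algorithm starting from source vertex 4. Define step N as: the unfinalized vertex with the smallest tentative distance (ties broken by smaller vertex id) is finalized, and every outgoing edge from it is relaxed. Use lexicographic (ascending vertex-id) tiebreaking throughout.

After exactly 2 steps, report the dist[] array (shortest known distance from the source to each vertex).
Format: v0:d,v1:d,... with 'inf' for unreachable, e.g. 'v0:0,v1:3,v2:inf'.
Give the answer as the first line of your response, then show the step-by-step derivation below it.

v0:inf,v1:3,v2:inf,v3:inf,v4:0,v5:13,v6:inf

step 1: dist = v0:inf,v1:3,v2:inf,v3:inf,v4:0,v5:inf,v6:inf
step 2: dist = v0:inf,v1:3,v2:inf,v3:inf,v4:0,v5:13,v6:inf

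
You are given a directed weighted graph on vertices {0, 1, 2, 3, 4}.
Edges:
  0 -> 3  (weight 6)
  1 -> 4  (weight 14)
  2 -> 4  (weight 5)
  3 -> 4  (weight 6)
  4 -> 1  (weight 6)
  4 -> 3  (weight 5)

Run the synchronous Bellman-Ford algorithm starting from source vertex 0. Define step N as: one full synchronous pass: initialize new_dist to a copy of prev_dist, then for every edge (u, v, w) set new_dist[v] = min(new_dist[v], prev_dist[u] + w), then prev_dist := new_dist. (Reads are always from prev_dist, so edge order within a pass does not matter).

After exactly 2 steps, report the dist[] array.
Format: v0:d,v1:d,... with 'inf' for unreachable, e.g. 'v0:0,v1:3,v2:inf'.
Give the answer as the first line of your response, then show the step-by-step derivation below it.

v0:0,v1:inf,v2:inf,v3:6,v4:12

step 1: dist = v0:0,v1:inf,v2:inf,v3:6,v4:inf
step 2: dist = v0:0,v1:inf,v2:inf,v3:6,v4:12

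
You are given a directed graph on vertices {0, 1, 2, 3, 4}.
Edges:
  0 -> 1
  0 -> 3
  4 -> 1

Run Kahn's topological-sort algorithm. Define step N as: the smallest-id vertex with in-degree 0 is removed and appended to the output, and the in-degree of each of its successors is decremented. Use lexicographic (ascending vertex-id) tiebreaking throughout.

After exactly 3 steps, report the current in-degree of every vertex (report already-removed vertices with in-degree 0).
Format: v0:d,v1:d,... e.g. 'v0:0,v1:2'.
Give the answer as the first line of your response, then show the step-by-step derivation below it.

v0:0,v1:1,v2:0,v3:0,v4:0

step 1: output 0; order=[0]; indeg=(0,1,0,0,0)
step 2: output 2; order=[0,2]; indeg=(0,1,0,0,0)
step 3: output 3; order=[0,2,3]; indeg=(0,1,0,0,0)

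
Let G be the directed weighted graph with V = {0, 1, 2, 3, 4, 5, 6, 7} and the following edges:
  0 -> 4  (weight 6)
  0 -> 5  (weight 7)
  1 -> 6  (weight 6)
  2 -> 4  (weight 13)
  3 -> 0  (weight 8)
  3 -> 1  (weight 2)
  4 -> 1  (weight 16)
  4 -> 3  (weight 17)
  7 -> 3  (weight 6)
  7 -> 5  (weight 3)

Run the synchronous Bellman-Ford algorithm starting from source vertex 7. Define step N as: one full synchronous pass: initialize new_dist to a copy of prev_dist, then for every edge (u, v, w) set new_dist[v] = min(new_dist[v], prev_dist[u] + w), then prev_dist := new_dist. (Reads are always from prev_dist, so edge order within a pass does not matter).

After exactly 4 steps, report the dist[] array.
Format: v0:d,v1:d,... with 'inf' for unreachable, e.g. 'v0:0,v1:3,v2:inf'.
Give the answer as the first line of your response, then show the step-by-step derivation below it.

v0:14,v1:8,v2:inf,v3:6,v4:20,v5:3,v6:14,v7:0

step 1: dist = v0:inf,v1:inf,v2:inf,v3:6,v4:inf,v5:3,v6:inf,v7:0
step 2: dist = v0:14,v1:8,v2:inf,v3:6,v4:inf,v5:3,v6:inf,v7:0
step 3: dist = v0:14,v1:8,v2:inf,v3:6,v4:20,v5:3,v6:14,v7:0
step 4: dist = v0:14,v1:8,v2:inf,v3:6,v4:20,v5:3,v6:14,v7:0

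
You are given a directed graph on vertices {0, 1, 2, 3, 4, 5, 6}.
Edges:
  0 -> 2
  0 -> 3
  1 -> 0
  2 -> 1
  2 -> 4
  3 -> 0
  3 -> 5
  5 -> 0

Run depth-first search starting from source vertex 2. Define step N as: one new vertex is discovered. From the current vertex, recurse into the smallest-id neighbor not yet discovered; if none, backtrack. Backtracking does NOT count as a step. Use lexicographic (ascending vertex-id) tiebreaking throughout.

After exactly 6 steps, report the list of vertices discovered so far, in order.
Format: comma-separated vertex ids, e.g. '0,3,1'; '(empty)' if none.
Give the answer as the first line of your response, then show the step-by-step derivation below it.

2,1,0,3,5,4

step 1: discover 2; path=2; order=2
step 2: discover 1; path=2>1; order=2,1
step 3: discover 0; path=2>1>0; order=2,1,0
step 4: discover 3; path=2>1>0>3; order=2,1,0,3
step 5: discover 5; path=2>1>0>3>5; order=2,1,0,3,5
step 6: discover 4; path=2>4; order=2,1,0,3,5,4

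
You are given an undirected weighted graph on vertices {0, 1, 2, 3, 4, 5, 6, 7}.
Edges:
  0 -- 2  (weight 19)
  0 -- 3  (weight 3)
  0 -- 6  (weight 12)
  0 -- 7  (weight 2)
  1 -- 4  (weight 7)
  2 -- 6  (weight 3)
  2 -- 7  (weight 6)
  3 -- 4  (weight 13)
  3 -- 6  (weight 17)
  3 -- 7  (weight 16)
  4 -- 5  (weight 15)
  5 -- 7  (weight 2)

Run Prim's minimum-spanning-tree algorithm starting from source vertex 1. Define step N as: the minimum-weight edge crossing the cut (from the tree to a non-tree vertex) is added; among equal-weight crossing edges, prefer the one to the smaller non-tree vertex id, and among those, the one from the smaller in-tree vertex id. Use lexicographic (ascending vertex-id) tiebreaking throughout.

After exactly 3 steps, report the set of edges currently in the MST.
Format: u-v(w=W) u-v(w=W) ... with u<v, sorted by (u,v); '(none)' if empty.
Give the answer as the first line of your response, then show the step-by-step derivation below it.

0-3(w=3) 1-4(w=7) 3-4(w=13)

step 1: add edge 1-4 (w=7); MST = {1-4(w=7)}
step 2: add edge 3-4 (w=13); MST = {1-4(w=7) 3-4(w=13)}
step 3: add edge 0-3 (w=3); MST = {0-3(w=3) 1-4(w=7) 3-4(w=13)}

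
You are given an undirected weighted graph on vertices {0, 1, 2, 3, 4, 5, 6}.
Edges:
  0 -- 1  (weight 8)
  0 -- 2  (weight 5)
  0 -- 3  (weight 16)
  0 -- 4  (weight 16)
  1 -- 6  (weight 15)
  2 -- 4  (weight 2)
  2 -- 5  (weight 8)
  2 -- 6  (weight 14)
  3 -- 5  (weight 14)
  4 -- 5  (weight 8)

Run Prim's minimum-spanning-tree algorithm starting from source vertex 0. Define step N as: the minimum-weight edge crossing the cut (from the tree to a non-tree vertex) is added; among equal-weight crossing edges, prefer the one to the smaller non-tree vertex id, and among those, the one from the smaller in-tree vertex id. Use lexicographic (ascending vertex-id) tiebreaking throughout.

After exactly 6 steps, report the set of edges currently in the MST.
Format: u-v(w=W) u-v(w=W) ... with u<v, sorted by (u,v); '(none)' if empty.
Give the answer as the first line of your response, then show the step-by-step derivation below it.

0-1(w=8) 0-2(w=5) 2-4(w=2) 2-5(w=8) 2-6(w=14) 3-5(w=14)

step 1: add edge 0-2 (w=5); MST = {0-2(w=5)}
step 2: add edge 2-4 (w=2); MST = {0-2(w=5) 2-4(w=2)}
step 3: add edge 0-1 (w=8); MST = {0-1(w=8) 0-2(w=5) 2-4(w=2)}
step 4: add edge 2-5 (w=8); MST = {0-1(w=8) 0-2(w=5) 2-4(w=2) 2-5(w=8)}
step 5: add edge 3-5 (w=14); MST = {0-1(w=8) 0-2(w=5) 2-4(w=2) 2-5(w=8) 3-5(w=14)}
step 6: add edge 2-6 (w=14); MST = {0-1(w=8) 0-2(w=5) 2-4(w=2) 2-5(w=8) 2-6(w=14) 3-5(w=14)}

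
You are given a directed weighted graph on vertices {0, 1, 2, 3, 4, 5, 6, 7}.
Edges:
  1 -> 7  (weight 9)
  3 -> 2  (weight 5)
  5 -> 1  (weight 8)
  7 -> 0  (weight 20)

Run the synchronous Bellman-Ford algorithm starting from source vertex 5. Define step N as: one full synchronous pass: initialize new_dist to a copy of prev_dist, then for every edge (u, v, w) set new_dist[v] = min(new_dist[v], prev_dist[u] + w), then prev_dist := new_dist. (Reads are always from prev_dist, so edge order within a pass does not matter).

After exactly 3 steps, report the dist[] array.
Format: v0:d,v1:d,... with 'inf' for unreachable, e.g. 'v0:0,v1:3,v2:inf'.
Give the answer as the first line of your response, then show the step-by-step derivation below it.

v0:37,v1:8,v2:inf,v3:inf,v4:inf,v5:0,v6:inf,v7:17

step 1: dist = v0:inf,v1:8,v2:inf,v3:inf,v4:inf,v5:0,v6:inf,v7:inf
step 2: dist = v0:inf,v1:8,v2:inf,v3:inf,v4:inf,v5:0,v6:inf,v7:17
step 3: dist = v0:37,v1:8,v2:inf,v3:inf,v4:inf,v5:0,v6:inf,v7:17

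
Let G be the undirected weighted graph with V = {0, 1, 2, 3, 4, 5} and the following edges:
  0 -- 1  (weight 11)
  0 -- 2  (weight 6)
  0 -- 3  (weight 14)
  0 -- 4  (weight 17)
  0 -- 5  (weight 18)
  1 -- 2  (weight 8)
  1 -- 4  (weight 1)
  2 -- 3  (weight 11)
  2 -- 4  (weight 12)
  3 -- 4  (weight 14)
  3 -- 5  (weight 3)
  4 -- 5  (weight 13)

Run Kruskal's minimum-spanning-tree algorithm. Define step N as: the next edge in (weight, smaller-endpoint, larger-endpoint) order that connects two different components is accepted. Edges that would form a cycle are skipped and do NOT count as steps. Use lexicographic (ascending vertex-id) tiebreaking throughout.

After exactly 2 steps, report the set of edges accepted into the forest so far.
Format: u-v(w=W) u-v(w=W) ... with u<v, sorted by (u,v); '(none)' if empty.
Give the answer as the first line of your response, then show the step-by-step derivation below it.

1-4(w=1) 3-5(w=3)

step 1: add edge 1-4 (w=1); MST = {1-4(w=1)}
step 2: add edge 3-5 (w=3); MST = {1-4(w=1) 3-5(w=3)}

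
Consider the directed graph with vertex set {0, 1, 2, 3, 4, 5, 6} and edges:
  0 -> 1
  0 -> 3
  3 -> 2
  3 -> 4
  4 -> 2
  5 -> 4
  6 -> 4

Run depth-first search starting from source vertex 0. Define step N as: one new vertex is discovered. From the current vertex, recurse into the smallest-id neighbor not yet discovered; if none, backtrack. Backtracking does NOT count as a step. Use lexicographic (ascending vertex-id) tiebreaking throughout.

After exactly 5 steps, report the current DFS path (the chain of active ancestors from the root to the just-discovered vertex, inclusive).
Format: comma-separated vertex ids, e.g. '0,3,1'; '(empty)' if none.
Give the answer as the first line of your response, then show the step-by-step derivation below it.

0,3,4

step 1: discover 0; path=0; order=0
step 2: discover 1; path=0>1; order=0,1
step 3: discover 3; path=0>3; order=0,1,3
step 4: discover 2; path=0>3>2; order=0,1,3,2
step 5: discover 4; path=0>3>4; order=0,1,3,2,4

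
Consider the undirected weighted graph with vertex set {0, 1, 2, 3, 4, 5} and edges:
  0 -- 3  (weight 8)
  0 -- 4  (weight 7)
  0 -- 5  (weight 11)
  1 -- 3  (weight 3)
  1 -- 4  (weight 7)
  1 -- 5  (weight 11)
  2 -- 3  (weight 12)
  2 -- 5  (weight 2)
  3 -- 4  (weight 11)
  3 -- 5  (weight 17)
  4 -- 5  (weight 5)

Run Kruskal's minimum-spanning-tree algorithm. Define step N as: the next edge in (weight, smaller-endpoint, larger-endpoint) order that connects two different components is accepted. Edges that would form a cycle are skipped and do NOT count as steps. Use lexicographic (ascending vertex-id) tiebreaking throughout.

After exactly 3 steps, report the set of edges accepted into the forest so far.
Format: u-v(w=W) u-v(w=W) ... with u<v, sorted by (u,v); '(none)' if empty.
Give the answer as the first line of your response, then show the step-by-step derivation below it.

1-3(w=3) 2-5(w=2) 4-5(w=5)

step 1: add edge 2-5 (w=2); MST = {2-5(w=2)}
step 2: add edge 1-3 (w=3); MST = {1-3(w=3) 2-5(w=2)}
step 3: add edge 4-5 (w=5); MST = {1-3(w=3) 2-5(w=2) 4-5(w=5)}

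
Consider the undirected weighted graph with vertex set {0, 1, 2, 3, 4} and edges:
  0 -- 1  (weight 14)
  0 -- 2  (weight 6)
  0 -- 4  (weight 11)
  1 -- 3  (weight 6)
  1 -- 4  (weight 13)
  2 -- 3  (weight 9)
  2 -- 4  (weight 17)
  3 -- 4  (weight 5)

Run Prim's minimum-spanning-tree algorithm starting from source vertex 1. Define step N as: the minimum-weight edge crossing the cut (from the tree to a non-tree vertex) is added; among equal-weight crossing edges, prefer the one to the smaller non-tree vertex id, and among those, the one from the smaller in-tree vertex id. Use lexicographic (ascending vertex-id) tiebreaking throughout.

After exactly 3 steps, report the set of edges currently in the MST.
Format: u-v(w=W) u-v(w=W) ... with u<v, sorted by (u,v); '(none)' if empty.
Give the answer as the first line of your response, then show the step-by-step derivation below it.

1-3(w=6) 2-3(w=9) 3-4(w=5)

step 1: add edge 1-3 (w=6); MST = {1-3(w=6)}
step 2: add edge 3-4 (w=5); MST = {1-3(w=6) 3-4(w=5)}
step 3: add edge 2-3 (w=9); MST = {1-3(w=6) 2-3(w=9) 3-4(w=5)}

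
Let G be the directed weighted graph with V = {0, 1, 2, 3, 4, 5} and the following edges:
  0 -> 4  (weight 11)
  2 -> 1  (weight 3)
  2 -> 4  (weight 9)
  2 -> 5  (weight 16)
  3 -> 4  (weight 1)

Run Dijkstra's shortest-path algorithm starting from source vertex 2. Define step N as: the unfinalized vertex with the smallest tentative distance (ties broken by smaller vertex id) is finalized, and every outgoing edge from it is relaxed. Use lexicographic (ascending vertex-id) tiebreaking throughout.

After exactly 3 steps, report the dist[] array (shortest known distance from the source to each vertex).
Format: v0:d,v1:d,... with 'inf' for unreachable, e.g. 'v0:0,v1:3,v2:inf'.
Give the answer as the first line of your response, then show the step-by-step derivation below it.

v0:inf,v1:3,v2:0,v3:inf,v4:9,v5:16

step 1: dist = v0:inf,v1:3,v2:0,v3:inf,v4:9,v5:16
step 2: dist = v0:inf,v1:3,v2:0,v3:inf,v4:9,v5:16
step 3: dist = v0:inf,v1:3,v2:0,v3:inf,v4:9,v5:16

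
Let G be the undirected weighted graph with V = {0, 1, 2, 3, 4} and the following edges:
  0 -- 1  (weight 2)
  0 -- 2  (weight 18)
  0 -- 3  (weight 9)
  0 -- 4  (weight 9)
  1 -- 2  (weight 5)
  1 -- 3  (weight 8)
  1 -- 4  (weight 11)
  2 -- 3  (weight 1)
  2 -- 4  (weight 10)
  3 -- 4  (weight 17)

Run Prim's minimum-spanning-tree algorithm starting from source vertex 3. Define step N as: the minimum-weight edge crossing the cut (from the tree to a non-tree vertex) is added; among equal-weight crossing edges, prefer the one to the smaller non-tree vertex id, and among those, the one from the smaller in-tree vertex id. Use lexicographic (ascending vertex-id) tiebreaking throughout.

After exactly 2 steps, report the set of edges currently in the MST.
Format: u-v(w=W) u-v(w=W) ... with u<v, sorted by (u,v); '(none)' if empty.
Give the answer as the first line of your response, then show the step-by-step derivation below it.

1-2(w=5) 2-3(w=1)

step 1: add edge 2-3 (w=1); MST = {2-3(w=1)}
step 2: add edge 1-2 (w=5); MST = {1-2(w=5) 2-3(w=1)}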